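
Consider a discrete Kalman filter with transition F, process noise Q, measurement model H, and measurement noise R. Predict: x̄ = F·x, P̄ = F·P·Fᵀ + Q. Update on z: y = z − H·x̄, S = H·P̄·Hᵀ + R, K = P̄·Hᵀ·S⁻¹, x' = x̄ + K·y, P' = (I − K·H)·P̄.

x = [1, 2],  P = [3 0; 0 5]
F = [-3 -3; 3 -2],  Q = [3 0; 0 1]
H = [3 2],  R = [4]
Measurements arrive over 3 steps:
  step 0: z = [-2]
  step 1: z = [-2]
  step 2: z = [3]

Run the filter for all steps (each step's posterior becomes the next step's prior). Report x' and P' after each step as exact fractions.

step 0: x' = [-1926/907, 1928/907], P' = [14664/907 -21534/907; -21534/907 32511/907]
step 1: x' = [1796658/994607, -3698330/994607], P' = [4872552/994607 -7121610/994607; -7121610/994607 11395288/994607]
step 2: x' = [421683837/289796461, -181949266/289796461], P' = [6617945688/1448982305 -9616151766/1448982305; -9616151766/1448982305 15403081377/1448982305]

step 0: x̄ = F·x = [-9, -1]
step 0: P̄ = F·P·Fᵀ + Q = [75 3; 3 48]
step 0: y = z − H·x̄ = [27]
step 0: S = H·P̄·Hᵀ + R = [907]
step 0: K = P̄·Hᵀ·S⁻¹ = [231/907; 105/907]
step 0: x' = x̄ + K·y = [-1926/907, 1928/907]
step 0: P' = (I − K·H)·P̄ = [14664/907 -21534/907; -21534/907 32511/907]
step 1: x̄ = F·x = [-6/907, -9634/907]
step 1: P̄ = F·P·Fᵀ + Q = [39684/907 127692/907; 127692/907 521335/907]
step 1: y = z − H·x̄ = [17472/907]
step 1: S = H·P̄·Hᵀ + R = [3978428/907]
step 1: K = P̄·Hᵀ·S⁻¹ = [93609/994607; 712873/1989214]
step 1: x' = x̄ + K·y = [1796658/994607, -3698330/994607]
step 1: P' = (I − K·H)·P̄ = [4872552/994607 -7121610/994607; -7121610/994607 11395288/994607]
step 2: x̄ = F·x = [5705016/994607, 12786634/994607]
step 2: P̄ = F·P·Fᵀ + Q = [21205401/994607 45883590/994607; 45883590/994607 175888047/994607]
step 2: y = z − H·x̄ = [-39704495/994607]
step 2: S = H·P̄·Hᵀ + R = [1448982305/994607]
step 2: K = P̄·Hᵀ·S⁻¹ = [155383383/1448982305; 489426864/1448982305]
step 2: x' = x̄ + K·y = [421683837/289796461, -181949266/289796461]
step 2: P' = (I − K·H)·P̄ = [6617945688/1448982305 -9616151766/1448982305; -9616151766/1448982305 15403081377/1448982305]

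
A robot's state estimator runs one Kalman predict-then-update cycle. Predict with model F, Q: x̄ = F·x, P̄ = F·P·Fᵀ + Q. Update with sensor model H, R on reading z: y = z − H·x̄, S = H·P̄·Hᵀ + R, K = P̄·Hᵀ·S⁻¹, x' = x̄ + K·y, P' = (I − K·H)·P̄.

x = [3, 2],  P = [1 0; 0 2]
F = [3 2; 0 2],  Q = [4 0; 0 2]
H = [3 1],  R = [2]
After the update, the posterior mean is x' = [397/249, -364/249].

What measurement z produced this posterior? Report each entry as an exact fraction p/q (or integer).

z = [3]

x̄ = F·x = [13, 4]
P̄ = F·P·Fᵀ + Q = [21 8; 8 10]
S = H·P̄·Hᵀ + R = [249]
K = P̄·Hᵀ·S⁻¹ = [71/249; 34/249]
x' − x̄ = [-2840/249, -1360/249] = K·y
y = (KᵀK)⁻¹·Kᵀ·(x' − x̄) = [-40]
z = y + H·x̄ = [-40] + [43] = [3]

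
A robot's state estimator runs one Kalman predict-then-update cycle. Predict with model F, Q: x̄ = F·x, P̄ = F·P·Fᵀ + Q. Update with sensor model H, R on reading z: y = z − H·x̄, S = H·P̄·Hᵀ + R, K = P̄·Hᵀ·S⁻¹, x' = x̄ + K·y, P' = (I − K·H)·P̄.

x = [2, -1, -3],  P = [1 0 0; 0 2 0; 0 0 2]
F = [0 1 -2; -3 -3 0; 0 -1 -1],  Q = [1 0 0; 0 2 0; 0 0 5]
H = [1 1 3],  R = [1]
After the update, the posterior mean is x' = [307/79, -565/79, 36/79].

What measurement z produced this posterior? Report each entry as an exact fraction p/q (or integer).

z = [-2]

x̄ = F·x = [5, -3, 4]
P̄ = F·P·Fᵀ + Q = [11 -6 2; -6 29 6; 2 6 9]
S = H·P̄·Hᵀ + R = [158]
K = P̄·Hᵀ·S⁻¹ = [11/158; 41/158; 35/158]
x' − x̄ = [-88/79, -328/79, -280/79] = K·y
y = (KᵀK)⁻¹·Kᵀ·(x' − x̄) = [-16]
z = y + H·x̄ = [-16] + [14] = [-2]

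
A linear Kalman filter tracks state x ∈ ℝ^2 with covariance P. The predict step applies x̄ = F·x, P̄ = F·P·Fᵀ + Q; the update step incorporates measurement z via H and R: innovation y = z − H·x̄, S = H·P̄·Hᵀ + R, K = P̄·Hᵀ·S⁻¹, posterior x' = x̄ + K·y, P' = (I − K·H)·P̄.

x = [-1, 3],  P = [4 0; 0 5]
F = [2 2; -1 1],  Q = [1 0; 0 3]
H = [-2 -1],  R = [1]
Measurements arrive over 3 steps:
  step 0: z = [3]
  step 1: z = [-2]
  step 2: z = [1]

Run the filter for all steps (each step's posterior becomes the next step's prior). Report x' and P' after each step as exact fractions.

step 0: x' = [-464/169, 436/169], P' = [477/169 -878/169; -878/169 1772/169]
step 1: x' = [-5224/4721, 19980/4721], P' = [19609/23605 -32346/23605; -32346/23605 74384/23605]
step 2: x' = [472360/1254541, -1754516/1254541], P' = [1001409/1254541 -1611650/1254541; -1611650/1254541 3671900/1254541]

step 0: x̄ = F·x = [4, 4]
step 0: P̄ = F·P·Fᵀ + Q = [37 2; 2 12]
step 0: y = z − H·x̄ = [15]
step 0: S = H·P̄·Hᵀ + R = [169]
step 0: K = P̄·Hᵀ·S⁻¹ = [-76/169; -16/169]
step 0: x' = x̄ + K·y = [-464/169, 436/169]
step 0: P' = (I − K·H)·P̄ = [477/169 -878/169; -878/169 1772/169]
step 1: x̄ = F·x = [-56/169, 900/169]
step 1: P̄ = F·P·Fᵀ + Q = [2141/169 2590/169; 2590/169 4512/169]
step 1: y = z − H·x̄ = [450/169]
step 1: S = H·P̄·Hᵀ + R = [23605/169]
step 1: K = P̄·Hᵀ·S⁻¹ = [-6872/23605; -9692/23605]
step 1: x' = x̄ + K·y = [-5224/4721, 19980/4721]
step 1: P' = (I − K·H)·P̄ = [19609/23605 -32346/23605; -32346/23605 74384/23605]
step 2: x̄ = F·x = [29512/4721, 25204/4721]
step 2: P̄ = F·P·Fᵀ + Q = [140809/23605 21910/4721; 21910/4721 45900/4721]
step 2: y = z − H·x̄ = [88949/4721]
step 2: S = H·P̄·Hᵀ + R = [1254541/23605]
step 2: K = P̄·Hᵀ·S⁻¹ = [-391168/1254541; -448600/1254541]
step 2: x' = x̄ + K·y = [472360/1254541, -1754516/1254541]
step 2: P' = (I − K·H)·P̄ = [1001409/1254541 -1611650/1254541; -1611650/1254541 3671900/1254541]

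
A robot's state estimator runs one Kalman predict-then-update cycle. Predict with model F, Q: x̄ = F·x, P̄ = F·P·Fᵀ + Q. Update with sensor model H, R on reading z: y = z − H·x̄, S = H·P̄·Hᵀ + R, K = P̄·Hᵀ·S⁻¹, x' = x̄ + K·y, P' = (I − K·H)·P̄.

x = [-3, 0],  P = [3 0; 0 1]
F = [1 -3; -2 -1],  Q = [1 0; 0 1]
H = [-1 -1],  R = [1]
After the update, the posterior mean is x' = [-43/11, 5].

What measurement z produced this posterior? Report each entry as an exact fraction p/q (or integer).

z = [-1]

x̄ = F·x = [-3, 6]
P̄ = F·P·Fᵀ + Q = [13 -3; -3 14]
S = H·P̄·Hᵀ + R = [22]
K = P̄·Hᵀ·S⁻¹ = [-5/11; -1/2]
x' − x̄ = [-10/11, -1] = K·y
y = (KᵀK)⁻¹·Kᵀ·(x' − x̄) = [2]
z = y + H·x̄ = [2] + [-3] = [-1]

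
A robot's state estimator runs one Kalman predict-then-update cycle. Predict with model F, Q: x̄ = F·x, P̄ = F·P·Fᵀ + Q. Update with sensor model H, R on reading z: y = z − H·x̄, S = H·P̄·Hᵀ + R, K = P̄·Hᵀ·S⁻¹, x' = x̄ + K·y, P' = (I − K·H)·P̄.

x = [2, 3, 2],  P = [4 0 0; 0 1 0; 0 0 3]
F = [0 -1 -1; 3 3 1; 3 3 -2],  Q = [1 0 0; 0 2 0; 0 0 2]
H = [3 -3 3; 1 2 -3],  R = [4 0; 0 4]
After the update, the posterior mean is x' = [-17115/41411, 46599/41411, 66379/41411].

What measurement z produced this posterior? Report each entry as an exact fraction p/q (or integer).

x̄ = F·x = [-5, 17, 11]
P̄ = F·P·Fᵀ + Q = [5 -6 3; -6 50 39; 3 39 59]
S = H·P̄·Hᵀ + R = [490 -267; -267 230]
K = P̄·Hᵀ·S⁻¹ = [5388/41411 3374/41411; -17871/41411 -24887/41411; -9762/41411 -28617/41411]
x' − x̄ = [189940/41411, -657388/41411, -389142/41411] = K·y
y = (KᵀK)⁻¹·Kᵀ·(x' − x̄) = [34, 2]
z = y + H·x̄ = [34, 2] + [-33, -4] = [1, -2]

z = [1, -2]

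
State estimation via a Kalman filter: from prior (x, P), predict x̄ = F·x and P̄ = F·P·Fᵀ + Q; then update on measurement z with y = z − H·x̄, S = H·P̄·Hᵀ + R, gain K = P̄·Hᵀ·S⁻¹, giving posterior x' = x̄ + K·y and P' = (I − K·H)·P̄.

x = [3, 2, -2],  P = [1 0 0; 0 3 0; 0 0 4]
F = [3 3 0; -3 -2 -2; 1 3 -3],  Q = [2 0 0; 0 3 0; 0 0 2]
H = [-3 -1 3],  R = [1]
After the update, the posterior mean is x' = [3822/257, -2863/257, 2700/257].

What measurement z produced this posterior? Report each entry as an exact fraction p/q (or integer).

z = [-2]

x̄ = F·x = [15, -9, 15]
P̄ = F·P·Fᵀ + Q = [38 -27 30; -27 40 3; 30 3 66]
S = H·P̄·Hᵀ + R = [257]
K = P̄·Hᵀ·S⁻¹ = [3/257; 50/257; 105/257]
x' − x̄ = [-33/257, -550/257, -1155/257] = K·y
y = (KᵀK)⁻¹·Kᵀ·(x' − x̄) = [-11]
z = y + H·x̄ = [-11] + [9] = [-2]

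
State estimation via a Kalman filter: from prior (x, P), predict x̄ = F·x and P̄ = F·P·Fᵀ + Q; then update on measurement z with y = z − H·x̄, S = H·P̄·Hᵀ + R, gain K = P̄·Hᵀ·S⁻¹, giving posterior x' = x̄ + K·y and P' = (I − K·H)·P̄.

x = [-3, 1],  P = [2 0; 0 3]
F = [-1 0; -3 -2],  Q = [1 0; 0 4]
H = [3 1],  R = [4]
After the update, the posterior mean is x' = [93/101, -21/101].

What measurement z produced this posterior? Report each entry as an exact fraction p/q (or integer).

z = [2]

x̄ = F·x = [3, 7]
P̄ = F·P·Fᵀ + Q = [3 6; 6 34]
S = H·P̄·Hᵀ + R = [101]
K = P̄·Hᵀ·S⁻¹ = [15/101; 52/101]
x' − x̄ = [-210/101, -728/101] = K·y
y = (KᵀK)⁻¹·Kᵀ·(x' − x̄) = [-14]
z = y + H·x̄ = [-14] + [16] = [2]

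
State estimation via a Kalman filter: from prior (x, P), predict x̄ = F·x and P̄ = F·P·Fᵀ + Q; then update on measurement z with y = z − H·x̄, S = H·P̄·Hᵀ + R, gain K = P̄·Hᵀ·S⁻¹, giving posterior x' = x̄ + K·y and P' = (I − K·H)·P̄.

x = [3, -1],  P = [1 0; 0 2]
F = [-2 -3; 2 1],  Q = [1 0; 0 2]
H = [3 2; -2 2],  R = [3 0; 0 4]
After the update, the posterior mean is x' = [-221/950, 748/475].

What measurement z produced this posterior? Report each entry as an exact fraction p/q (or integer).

z = [2, 3]

x̄ = F·x = [-3, 5]
P̄ = F·P·Fᵀ + Q = [23 -10; -10 8]
S = H·P̄·Hᵀ + R = [122 -126; -126 208]
K = P̄·Hᵀ·S⁻¹ = [469/2375 -939/4750; 406/2375 657/2375]
x' − x̄ = [2629/950, -1627/475] = K·y
y = (KᵀK)⁻¹·Kᵀ·(x' − x̄) = [1, -13]
z = y + H·x̄ = [1, -13] + [1, 16] = [2, 3]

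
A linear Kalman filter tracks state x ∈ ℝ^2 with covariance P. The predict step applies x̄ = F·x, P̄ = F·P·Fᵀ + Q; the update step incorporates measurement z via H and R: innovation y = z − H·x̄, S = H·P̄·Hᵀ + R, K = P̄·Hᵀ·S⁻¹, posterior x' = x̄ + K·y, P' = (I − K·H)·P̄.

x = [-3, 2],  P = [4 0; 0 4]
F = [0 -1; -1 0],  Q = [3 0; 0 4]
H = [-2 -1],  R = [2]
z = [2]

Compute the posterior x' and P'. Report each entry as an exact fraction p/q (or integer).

x' = [-45/19, 53/19]
P' = [35/19 -56/19; -56/19 120/19]

x̄ = F·x = [-2, 3]
P̄ = F·P·Fᵀ + Q = [7 0; 0 8]
y = z − H·x̄ = [1]
S = H·P̄·Hᵀ + R = [38]
K = P̄·Hᵀ·S⁻¹ = [-7/19; -4/19]
x' = x̄ + K·y = [-45/19, 53/19]
P' = (I − K·H)·P̄ = [35/19 -56/19; -56/19 120/19]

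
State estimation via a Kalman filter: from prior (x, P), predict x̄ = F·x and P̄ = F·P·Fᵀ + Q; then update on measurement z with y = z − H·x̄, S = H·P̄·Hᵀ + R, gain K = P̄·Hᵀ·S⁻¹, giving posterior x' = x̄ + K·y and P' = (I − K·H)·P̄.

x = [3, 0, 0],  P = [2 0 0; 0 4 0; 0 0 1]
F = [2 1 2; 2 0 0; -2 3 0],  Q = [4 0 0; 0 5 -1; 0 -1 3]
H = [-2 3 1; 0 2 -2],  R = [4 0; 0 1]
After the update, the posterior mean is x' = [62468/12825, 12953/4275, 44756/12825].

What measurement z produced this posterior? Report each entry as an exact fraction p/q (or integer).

z = [3, -1]

x̄ = F·x = [6, 6, -6]
P̄ = F·P·Fᵀ + Q = [20 8 4; 8 13 -9; 4 -9 47]
S = H·P̄·Hᵀ + R = [82 4; 4 313]
K = P̄·Hᵀ·S⁻¹ = [-1894/12825 352/12825; 701/4275 592/4275; 2102/12825 -4616/12825]
x' − x̄ = [-14482/12825, -12697/4275, 121706/12825] = K·y
y = (KᵀK)⁻¹·Kᵀ·(x' − x̄) = [3, -25]
z = y + H·x̄ = [3, -25] + [0, 24] = [3, -1]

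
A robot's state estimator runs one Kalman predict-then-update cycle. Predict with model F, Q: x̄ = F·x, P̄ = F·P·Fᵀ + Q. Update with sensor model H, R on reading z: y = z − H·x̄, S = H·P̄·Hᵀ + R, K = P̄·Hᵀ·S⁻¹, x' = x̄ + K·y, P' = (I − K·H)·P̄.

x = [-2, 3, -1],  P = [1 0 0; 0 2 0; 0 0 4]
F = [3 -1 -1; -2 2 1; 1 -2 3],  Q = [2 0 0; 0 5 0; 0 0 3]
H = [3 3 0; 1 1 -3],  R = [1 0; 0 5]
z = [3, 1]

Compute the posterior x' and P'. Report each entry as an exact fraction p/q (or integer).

x' = [-116551/13022, 64682/6511, -869/6511]
P' = [205147/13022 -102398/6511 -254/6511; -102398/6511 308812/19533 487/6511; -254/6511 487/6511 3651/6511]

x̄ = F·x = [-8, 9, -11]
P̄ = F·P·Fᵀ + Q = [17 -14 -5; -14 21 2; -5 2 48]
y = z − H·x̄ = [0, -33]
S = H·P̄·Hᵀ + R = [91 57; 57 465]
K = P̄·Hᵀ·S⁻¹ = [1053/13022 375/13022; 1618/6511 -553/19533; 699/6511 -2144/6511]
x' = x̄ + K·y = [-116551/13022, 64682/6511, -869/6511]
P' = (I − K·H)·P̄ = [205147/13022 -102398/6511 -254/6511; -102398/6511 308812/19533 487/6511; -254/6511 487/6511 3651/6511]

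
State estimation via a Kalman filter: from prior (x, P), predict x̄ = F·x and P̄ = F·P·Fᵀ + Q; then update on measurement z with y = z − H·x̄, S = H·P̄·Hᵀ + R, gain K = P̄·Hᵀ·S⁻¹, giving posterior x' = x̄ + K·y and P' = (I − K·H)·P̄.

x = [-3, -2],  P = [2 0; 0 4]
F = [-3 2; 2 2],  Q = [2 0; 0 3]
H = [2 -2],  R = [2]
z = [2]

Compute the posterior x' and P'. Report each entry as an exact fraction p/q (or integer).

x' = [-341/111, -466/111]
P' = [1948/111 1916/111; 1916/111 1939/111]

x̄ = F·x = [5, -10]
P̄ = F·P·Fᵀ + Q = [36 4; 4 27]
y = z − H·x̄ = [-28]
S = H·P̄·Hᵀ + R = [222]
K = P̄·Hᵀ·S⁻¹ = [32/111; -23/111]
x' = x̄ + K·y = [-341/111, -466/111]
P' = (I − K·H)·P̄ = [1948/111 1916/111; 1916/111 1939/111]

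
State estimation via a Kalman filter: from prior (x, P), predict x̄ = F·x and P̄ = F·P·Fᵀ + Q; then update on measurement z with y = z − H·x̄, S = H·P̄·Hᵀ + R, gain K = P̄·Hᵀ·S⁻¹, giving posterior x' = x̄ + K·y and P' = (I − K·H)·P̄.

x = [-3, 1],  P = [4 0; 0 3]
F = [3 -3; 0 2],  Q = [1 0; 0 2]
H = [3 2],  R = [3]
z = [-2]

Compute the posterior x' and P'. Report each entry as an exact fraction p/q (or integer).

x' = [-348/419, 58/419]
P' = [2480/419 -3486/419; -3486/419 5190/419]

x̄ = F·x = [-12, 2]
P̄ = F·P·Fᵀ + Q = [64 -18; -18 14]
y = z − H·x̄ = [30]
S = H·P̄·Hᵀ + R = [419]
K = P̄·Hᵀ·S⁻¹ = [156/419; -26/419]
x' = x̄ + K·y = [-348/419, 58/419]
P' = (I − K·H)·P̄ = [2480/419 -3486/419; -3486/419 5190/419]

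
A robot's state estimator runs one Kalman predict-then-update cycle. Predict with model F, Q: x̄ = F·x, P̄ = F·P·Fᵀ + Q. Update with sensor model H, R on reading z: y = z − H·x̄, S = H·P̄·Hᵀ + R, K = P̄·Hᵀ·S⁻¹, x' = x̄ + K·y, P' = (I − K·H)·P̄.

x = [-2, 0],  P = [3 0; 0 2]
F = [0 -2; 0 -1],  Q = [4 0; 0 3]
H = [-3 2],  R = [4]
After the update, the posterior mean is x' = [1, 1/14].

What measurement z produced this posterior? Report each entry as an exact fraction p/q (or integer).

x̄ = F·x = [0, 0]
P̄ = F·P·Fᵀ + Q = [12 4; 4 5]
S = H·P̄·Hᵀ + R = [84]
K = P̄·Hᵀ·S⁻¹ = [-1/3; -1/42]
x' − x̄ = [1, 1/14] = K·y
y = (KᵀK)⁻¹·Kᵀ·(x' − x̄) = [-3]
z = y + H·x̄ = [-3] + [0] = [-3]

z = [-3]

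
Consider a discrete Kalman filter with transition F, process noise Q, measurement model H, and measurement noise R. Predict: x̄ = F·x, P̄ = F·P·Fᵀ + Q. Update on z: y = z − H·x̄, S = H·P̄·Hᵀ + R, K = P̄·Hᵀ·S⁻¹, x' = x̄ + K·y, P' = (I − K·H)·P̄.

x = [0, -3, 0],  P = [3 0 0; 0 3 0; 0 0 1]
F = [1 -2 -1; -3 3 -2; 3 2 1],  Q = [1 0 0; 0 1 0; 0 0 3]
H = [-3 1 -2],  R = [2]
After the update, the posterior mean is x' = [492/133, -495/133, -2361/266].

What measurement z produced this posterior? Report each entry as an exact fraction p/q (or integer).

x̄ = F·x = [6, -9, -6]
P̄ = F·P·Fᵀ + Q = [17 -25 -4; -25 59 -11; -4 -11 43]
S = H·P̄·Hᵀ + R = [532]
K = P̄·Hᵀ·S⁻¹ = [-17/133; 39/133; -85/532]
x' − x̄ = [-306/133, 702/133, -765/266] = K·y
y = (KᵀK)⁻¹·Kᵀ·(x' − x̄) = [18]
z = y + H·x̄ = [18] + [-15] = [3]

z = [3]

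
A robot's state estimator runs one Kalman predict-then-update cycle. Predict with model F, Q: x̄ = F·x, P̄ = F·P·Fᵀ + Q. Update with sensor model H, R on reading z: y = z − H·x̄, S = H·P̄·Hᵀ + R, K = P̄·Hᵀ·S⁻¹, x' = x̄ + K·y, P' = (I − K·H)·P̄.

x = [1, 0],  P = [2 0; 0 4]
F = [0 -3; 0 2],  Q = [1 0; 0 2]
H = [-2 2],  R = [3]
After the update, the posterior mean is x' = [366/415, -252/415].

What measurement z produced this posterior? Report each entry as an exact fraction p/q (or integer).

x̄ = F·x = [0, 0]
P̄ = F·P·Fᵀ + Q = [37 -24; -24 18]
S = H·P̄·Hᵀ + R = [415]
K = P̄·Hᵀ·S⁻¹ = [-122/415; 84/415]
x' − x̄ = [366/415, -252/415] = K·y
y = (KᵀK)⁻¹·Kᵀ·(x' − x̄) = [-3]
z = y + H·x̄ = [-3] + [0] = [-3]

z = [-3]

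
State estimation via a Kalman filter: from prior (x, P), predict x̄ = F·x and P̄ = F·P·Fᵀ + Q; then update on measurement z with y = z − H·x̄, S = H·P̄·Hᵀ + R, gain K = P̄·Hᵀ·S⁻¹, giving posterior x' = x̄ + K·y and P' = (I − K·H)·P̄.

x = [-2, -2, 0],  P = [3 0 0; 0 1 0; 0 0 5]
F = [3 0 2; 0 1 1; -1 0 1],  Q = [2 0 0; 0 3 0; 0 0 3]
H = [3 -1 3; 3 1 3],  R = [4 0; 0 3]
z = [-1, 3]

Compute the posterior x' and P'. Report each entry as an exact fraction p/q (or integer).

x' = [-53614/16059, 6826/5353, 59611/16059]
P' = [132491/16059 -2990/5353 -129401/16059; -2990/5353 7029/5353 2717/5353; -129401/16059 2717/5353 129386/16059]

x̄ = F·x = [-6, -2, 2]
P̄ = F·P·Fᵀ + Q = [49 10 1; 10 9 5; 1 5 11]
y = z − H·x̄ = [9, 17]
S = H·P̄·Hᵀ + R = [481 549; 549 660]
K = P̄·Hᵀ·S⁻¹ = [1520/5353 100/16059; -1962/5353 2070/5353; -683/5353 2702/16059]
x' = x̄ + K·y = [-53614/16059, 6826/5353, 59611/16059]
P' = (I − K·H)·P̄ = [132491/16059 -2990/5353 -129401/16059; -2990/5353 7029/5353 2717/5353; -129401/16059 2717/5353 129386/16059]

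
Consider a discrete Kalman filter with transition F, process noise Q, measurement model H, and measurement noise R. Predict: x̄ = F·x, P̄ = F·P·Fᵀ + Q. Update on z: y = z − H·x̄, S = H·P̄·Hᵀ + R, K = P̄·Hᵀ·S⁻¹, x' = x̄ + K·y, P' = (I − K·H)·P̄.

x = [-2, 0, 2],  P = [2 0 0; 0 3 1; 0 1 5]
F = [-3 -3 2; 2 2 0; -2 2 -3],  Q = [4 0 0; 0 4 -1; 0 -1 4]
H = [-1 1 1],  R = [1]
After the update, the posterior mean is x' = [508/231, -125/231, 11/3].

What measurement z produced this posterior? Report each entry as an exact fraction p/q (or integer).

x̄ = F·x = [10, -4, -2]
P̄ = F·P·Fᵀ + Q = [57 -26 -23; -26 24 -3; -23 -3 57]
S = H·P̄·Hᵀ + R = [231]
K = P̄·Hᵀ·S⁻¹ = [-106/231; 47/231; 1/3]
x' − x̄ = [-1802/231, 799/231, 17/3] = K·y
y = (KᵀK)⁻¹·Kᵀ·(x' − x̄) = [17]
z = y + H·x̄ = [17] + [-16] = [1]

z = [1]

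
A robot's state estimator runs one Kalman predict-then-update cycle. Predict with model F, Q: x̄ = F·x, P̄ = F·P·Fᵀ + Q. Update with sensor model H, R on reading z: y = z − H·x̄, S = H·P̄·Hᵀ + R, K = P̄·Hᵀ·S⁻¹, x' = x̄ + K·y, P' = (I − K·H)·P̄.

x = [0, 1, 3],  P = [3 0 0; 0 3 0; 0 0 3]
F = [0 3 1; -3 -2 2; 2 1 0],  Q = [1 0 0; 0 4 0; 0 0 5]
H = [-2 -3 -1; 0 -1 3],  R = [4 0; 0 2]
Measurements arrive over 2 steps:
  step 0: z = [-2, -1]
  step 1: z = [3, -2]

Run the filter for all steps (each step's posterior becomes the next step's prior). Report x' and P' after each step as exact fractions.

step 0: x̄ = F·x = [6, 4, 1]
step 0: P̄ = F·P·Fᵀ + Q = [31 -12 9; -12 55 -24; 9 -24 20]
step 0: y = z − H·x̄ = [23, 0]
step 0: S = H·P̄·Hᵀ + R = [391 219; 219 381]
step 0: K = P̄·Hᵀ·S⁻¹ = [-3646/16835 3819/16835; -2794/16835 -12017/50505; -907/16835 4233/16835]
step 0: x' = x̄ + K·y = [17152/16835, 3078/16835, -4026/16835]
step 0: P' = (I − K·H)·P̄ = [245334/16835 -143589/16835 -45317/16835; -143589/16835 270922/50505 27432/16835; -45317/16835 27432/16835 11966/16835]
step 1: x̄ = F·x = [744/2405, -65664/16835, 37382/16835]
step 1: P̄ = F·P·Fᵀ + Q = [143737/2405 145724/2405 -93402/2405; 145724/2405 3857158/50505 -2321699/50505; -93402/2405 -2321699/50505 1744387/50505]
step 1: y = z − H·x̄ = [-98689/16835, -42296/3367]
step 1: S = H·P̄·Hᵀ + R = [63681223/50505 8560193/10101; 8560193/10101 6717569/10101]
step 1: K = P̄·Hᵀ·S⁻¹ = [-617860833/3039228221 -22014753/3039228221; -525179356/3039228221 -310026427/3039228221; -160792797/3039228221 888506857/3039228221]
step 1: x' = x̄ + K·y = [4838731707/3039228221, -4881144500/3039228221, -3470182383/3039228221]
step 1: P' = (I − K·H)·P̄ = [15572498707/3039228221 -8597663274/3039228221 -2880564260/3039228221; -8597663274/3039228221 5850818477/3039228221 1743588541/3039228221; -2880564260/3039228221 1743588541/3039228221 1173534085/3039228221]

step 0: x' = [17152/16835, 3078/16835, -4026/16835], P' = [245334/16835 -143589/16835 -45317/16835; -143589/16835 270922/50505 27432/16835; -45317/16835 27432/16835 11966/16835]
step 1: x' = [4838731707/3039228221, -4881144500/3039228221, -3470182383/3039228221], P' = [15572498707/3039228221 -8597663274/3039228221 -2880564260/3039228221; -8597663274/3039228221 5850818477/3039228221 1743588541/3039228221; -2880564260/3039228221 1743588541/3039228221 1173534085/3039228221]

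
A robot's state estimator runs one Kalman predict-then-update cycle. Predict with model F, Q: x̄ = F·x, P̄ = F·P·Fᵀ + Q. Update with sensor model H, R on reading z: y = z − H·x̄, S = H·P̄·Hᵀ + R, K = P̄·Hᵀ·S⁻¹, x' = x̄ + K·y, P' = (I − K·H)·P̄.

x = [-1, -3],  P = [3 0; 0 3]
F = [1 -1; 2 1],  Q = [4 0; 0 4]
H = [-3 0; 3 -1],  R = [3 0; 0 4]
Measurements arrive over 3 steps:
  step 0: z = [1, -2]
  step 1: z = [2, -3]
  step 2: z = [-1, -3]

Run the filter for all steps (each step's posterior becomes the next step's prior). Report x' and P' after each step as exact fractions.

step 0: x' = [-191/379, -243/379], P' = [221/758 555/758; 555/758 3877/758]
step 1: x' = [-52856/67793, 55831/338965], P' = [16520/67793 31920/67793; 31920/67793 1268972/338965]
step 2: x' = [-3782006/31128701, 38017274/31128701], P' = [7540916/31128701 14194680/31128701; 14194680/31128701 111799996/31128701]

step 0: x̄ = F·x = [2, -5]
step 0: P̄ = F·P·Fᵀ + Q = [10 3; 3 19]
step 0: y = z − H·x̄ = [7, -13]
step 0: S = H·P̄·Hᵀ + R = [93 -81; -81 95]
step 0: K = P̄·Hᵀ·S⁻¹ = [-221/758 27/758; -555/758 -553/758]
step 0: x' = x̄ + K·y = [-191/379, -243/379]
step 0: P' = (I − K·H)·P̄ = [221/758 555/758; 555/758 3877/758]
step 1: x̄ = F·x = [52/379, -625/379]
step 1: P̄ = F·P·Fᵀ + Q = [3010/379 -1995/379; -1995/379 10013/758]
step 1: y = z − H·x̄ = [914/379, -1918/379]
step 1: S = H·P̄·Hᵀ + R = [28227/379 -33075/379; -33075/379 91165/758]
step 1: K = P̄·Hᵀ·S⁻¹ = [-16520/67793 4410/67793; -31920/67793 -197543/338965]
step 1: x' = x̄ + K·y = [-52856/67793, 55831/338965]
step 1: P' = (I − K·H)·P̄ = [16520/67793 31920/67793; 31920/67793 1268972/338965]
step 2: x̄ = F·x = [-29101/30815, -472729/338965]
step 2: P̄ = F·P·Fᵀ + Q = [217112/30815 -114852/30815; -114852/30815 3593632/338965]
step 2: y = z − H·x̄ = [-118118/30815, -529291/338965]
step 2: S = H·P̄·Hᵀ + R = [2046453/30815 -2298564/30815; -2298564/30815 34023812/338965]
step 2: K = P̄·Hᵀ·S⁻¹ = [-7540916/31128701 2107017/31128701; -14194680/31128701 -17303989/31128701]
step 2: x' = x̄ + K·y = [-3782006/31128701, 38017274/31128701]
step 2: P' = (I − K·H)·P̄ = [7540916/31128701 14194680/31128701; 14194680/31128701 111799996/31128701]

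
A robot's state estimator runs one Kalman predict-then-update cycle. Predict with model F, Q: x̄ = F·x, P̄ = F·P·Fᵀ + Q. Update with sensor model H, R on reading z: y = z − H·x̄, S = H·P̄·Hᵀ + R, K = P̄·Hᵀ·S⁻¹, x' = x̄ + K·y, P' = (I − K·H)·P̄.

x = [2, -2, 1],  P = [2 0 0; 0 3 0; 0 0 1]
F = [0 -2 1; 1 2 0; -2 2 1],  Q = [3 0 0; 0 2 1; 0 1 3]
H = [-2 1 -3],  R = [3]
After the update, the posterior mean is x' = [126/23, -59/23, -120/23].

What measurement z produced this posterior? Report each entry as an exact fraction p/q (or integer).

z = [2]

x̄ = F·x = [5, -2, -7]
P̄ = F·P·Fᵀ + Q = [16 -12 -11; -12 16 9; -11 9 24]
S = H·P̄·Hᵀ + R = [161]
K = P̄·Hᵀ·S⁻¹ = [-11/161; 13/161; -41/161]
x' − x̄ = [11/23, -13/23, 41/23] = K·y
y = (KᵀK)⁻¹·Kᵀ·(x' − x̄) = [-7]
z = y + H·x̄ = [-7] + [9] = [2]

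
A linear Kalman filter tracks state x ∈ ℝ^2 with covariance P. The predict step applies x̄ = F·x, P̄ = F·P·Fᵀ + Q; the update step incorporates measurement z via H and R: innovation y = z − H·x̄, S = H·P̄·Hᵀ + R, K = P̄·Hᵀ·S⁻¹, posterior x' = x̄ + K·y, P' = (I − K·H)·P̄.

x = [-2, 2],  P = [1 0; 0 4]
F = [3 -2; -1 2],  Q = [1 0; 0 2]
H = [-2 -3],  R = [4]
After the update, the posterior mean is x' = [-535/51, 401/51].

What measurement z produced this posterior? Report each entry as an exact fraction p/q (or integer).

x̄ = F·x = [-10, 6]
P̄ = F·P·Fᵀ + Q = [26 -19; -19 19]
S = H·P̄·Hᵀ + R = [51]
K = P̄·Hᵀ·S⁻¹ = [5/51; -19/51]
x' − x̄ = [-25/51, 95/51] = K·y
y = (KᵀK)⁻¹·Kᵀ·(x' − x̄) = [-5]
z = y + H·x̄ = [-5] + [2] = [-3]

z = [-3]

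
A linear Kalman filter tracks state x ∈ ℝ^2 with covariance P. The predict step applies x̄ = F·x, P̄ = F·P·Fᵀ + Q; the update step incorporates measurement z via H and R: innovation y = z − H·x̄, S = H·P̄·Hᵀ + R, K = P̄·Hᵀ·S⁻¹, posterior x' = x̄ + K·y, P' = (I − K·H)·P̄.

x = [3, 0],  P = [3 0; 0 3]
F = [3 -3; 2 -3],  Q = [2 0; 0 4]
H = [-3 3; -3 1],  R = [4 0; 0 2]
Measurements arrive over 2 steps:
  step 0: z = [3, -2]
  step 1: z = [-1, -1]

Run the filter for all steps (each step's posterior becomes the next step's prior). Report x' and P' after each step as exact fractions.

step 0: x̄ = F·x = [9, 6]
step 0: P̄ = F·P·Fᵀ + Q = [56 45; 45 43]
step 0: y = z − H·x̄ = [12, 19]
step 0: S = H·P̄·Hᵀ + R = [85 93; 93 279]
step 0: K = P̄·Hᵀ·S⁻¹ = [4/27 -1231/2511; 37/81 -3631/7533]
step 0: x' = x̄ + K·y = [3674/2511, 17501/7533]
step 0: P' = (I − K·H)·P̄ = [493/837 1975/2511; 1975/2511 10513/7533]
step 1: x̄ = F·x = [-209/81, -10153/2511]
step 1: P̄ = F·P·Fᵀ + Q = [154/27 116/27; 116/27 7933/837]
step 1: y = z − H·x̄ = [2837/837, -11795/2511]
step 1: S = H·P̄·Hᵀ + R = [5887/93 7871/279; 7871/279 30997/837]
step 1: K = P̄·Hᵀ·S⁻¹ = [85860/647993 -289634/647993; 281193/647993 -273892/647993]
step 1: x' = x̄ + K·y = [-61361/1943979, -1141318/1943979]
step 1: P' = (I − K·H)·P̄ = [346874/647993 461354/647993; 461354/647993 836278/647993]

step 0: x' = [3674/2511, 17501/7533], P' = [493/837 1975/2511; 1975/2511 10513/7533]
step 1: x' = [-61361/1943979, -1141318/1943979], P' = [346874/647993 461354/647993; 461354/647993 836278/647993]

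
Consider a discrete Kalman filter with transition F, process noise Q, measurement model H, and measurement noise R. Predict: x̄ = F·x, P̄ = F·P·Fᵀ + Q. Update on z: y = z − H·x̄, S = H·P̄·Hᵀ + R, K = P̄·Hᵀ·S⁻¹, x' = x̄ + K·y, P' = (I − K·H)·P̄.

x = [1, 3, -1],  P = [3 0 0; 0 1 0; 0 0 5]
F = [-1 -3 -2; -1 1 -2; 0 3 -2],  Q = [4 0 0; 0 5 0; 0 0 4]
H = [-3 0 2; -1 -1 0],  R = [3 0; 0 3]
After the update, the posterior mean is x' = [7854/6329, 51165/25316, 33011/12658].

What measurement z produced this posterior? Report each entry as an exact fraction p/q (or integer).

z = [1, -3]

x̄ = F·x = [-8, 4, 11]
P̄ = F·P·Fᵀ + Q = [36 20 11; 20 29 23; 11 23 33]
S = H·P̄·Hᵀ + R = [327 100; 100 108]
K = P̄·Hᵀ·S⁻¹ = [-922/6329 -2428/6329; 847/6329 -14623/25316; 1741/6329 -7209/12658]
x' − x̄ = [58486/6329, -50099/25316, -106227/12658] = K·y
y = (KᵀK)⁻¹·Kᵀ·(x' − x̄) = [-45, -7]
z = y + H·x̄ = [-45, -7] + [46, 4] = [1, -3]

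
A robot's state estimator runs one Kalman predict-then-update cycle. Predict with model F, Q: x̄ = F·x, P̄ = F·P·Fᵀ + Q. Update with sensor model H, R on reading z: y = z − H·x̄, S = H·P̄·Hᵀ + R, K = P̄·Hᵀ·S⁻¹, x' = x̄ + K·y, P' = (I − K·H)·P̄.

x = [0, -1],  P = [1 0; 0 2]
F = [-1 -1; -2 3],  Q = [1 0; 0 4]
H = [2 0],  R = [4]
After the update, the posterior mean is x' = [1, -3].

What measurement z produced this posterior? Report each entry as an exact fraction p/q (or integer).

z = [2]

x̄ = F·x = [1, -3]
P̄ = F·P·Fᵀ + Q = [4 -4; -4 26]
S = H·P̄·Hᵀ + R = [20]
K = P̄·Hᵀ·S⁻¹ = [2/5; -2/5]
x' − x̄ = [0, 0] = K·y
y = (KᵀK)⁻¹·Kᵀ·(x' − x̄) = [0]
z = y + H·x̄ = [0] + [2] = [2]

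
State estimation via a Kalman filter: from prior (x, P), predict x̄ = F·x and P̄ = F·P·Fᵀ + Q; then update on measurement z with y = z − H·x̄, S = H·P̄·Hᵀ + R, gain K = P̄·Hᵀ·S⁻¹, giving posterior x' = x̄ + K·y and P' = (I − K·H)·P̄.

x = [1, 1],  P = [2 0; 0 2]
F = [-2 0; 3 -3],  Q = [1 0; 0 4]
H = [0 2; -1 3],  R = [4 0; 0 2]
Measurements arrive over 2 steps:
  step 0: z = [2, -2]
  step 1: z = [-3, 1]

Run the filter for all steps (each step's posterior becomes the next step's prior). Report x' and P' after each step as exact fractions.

step 0: x̄ = F·x = [-2, 0]
step 0: P̄ = F·P·Fᵀ + Q = [9 -12; -12 40]
step 0: y = z − H·x̄ = [2, -4]
step 0: S = H·P̄·Hᵀ + R = [164 264; 264 443]
step 0: K = P̄·Hᵀ·S⁻¹ = [312/739 -261/739; 148/739 132/739]
step 0: x' = x̄ + K·y = [190/739, -232/739]
step 0: P' = (I − K·H)·P̄ = [2394/739 624/739; 624/739 296/739]
step 1: x̄ = F·x = [-380/739, 1266/739]
step 1: P̄ = F·P·Fᵀ + Q = [10315/739 -10620/739; -10620/739 15934/739]
step 1: y = z − H·x̄ = [-4749/739, -3439/739]
step 1: S = H·P̄·Hᵀ + R = [66692/739 116844/739; 116844/739 218919/739]
step 1: K = P̄·Hᵀ·S⁻¹ = [31355/106859 -111965/320577; 16943/106859 19474/106859]
step 1: x' = x̄ + K·y = [-248290/320577, -16441/106859]
step 1: P' = (I − K·H)·P̄ = [788320/320577 62710/106859; 62710/106859 33886/106859]

step 0: x' = [190/739, -232/739], P' = [2394/739 624/739; 624/739 296/739]
step 1: x' = [-248290/320577, -16441/106859], P' = [788320/320577 62710/106859; 62710/106859 33886/106859]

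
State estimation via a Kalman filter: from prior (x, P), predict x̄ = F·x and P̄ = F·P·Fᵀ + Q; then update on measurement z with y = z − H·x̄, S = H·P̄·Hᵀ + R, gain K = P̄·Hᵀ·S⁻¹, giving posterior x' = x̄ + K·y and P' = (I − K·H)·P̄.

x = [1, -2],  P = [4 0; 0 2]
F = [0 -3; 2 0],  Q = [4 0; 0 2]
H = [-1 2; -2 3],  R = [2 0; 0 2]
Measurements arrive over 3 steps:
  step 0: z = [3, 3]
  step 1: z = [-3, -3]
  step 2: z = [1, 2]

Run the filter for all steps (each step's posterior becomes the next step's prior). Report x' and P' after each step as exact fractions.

step 0: x̄ = F·x = [6, 2]
step 0: P̄ = F·P·Fᵀ + Q = [22 0; 0 18]
step 0: y = z − H·x̄ = [5, 9]
step 0: S = H·P̄·Hᵀ + R = [96 152; 152 252]
step 0: K = P̄·Hᵀ·S⁻¹ = [143/136 -55/68; 27/34 -9/34]
step 0: x' = x̄ + K·y = [541/136, 61/17]
step 0: P' = (I − K·H)·P̄ = [649/68 99/17; 99/17 63/17]
step 1: x̄ = F·x = [-183/17, 541/68]
step 1: P̄ = F·P·Fᵀ + Q = [635/17 -594/17; -594/17 683/17]
step 1: y = z − H·x̄ = [-1009/34, -3291/68]
step 1: S = H·P̄·Hᵀ + R = [5777/17 9526/17; 9526/17 15849/17]
step 1: K = P̄·Hᵀ·S⁻¹ = [10625/47941 -15618/47941; 13434/47941 1717/47941]
step 1: x' = x̄ + K·y = [-75518/47941, -200717/95882]
step 1: P' = (I − K·H)·P̄ = [126222/47941 73736/47941; 73736/47941 50302/47941]
step 2: x̄ = F·x = [602151/95882, -151036/47941]
step 2: P̄ = F·P·Fᵀ + Q = [644482/47941 -442416/47941; -442416/47941 600770/47941]
step 2: y = z − H·x̄ = [1302177/95882, 1151141/47941]
step 2: S = H·P̄·Hᵀ + R = [4913108/47941 7990496/47941; 7990496/47941 13389732/47941]
step 2: K = P̄·Hᵀ·S⁻¹ = [1115243/5050930 -826217/2525465; 140937/505093 34519/1010186]
step 2: x' = x̄ + K·y = [14378033/10101860, 737226/505093]
step 2: P' = (I − K·H)·P̄ = [6650597/2525465 776584/505093; 776584/505093 529229/505093]

step 0: x' = [541/136, 61/17], P' = [649/68 99/17; 99/17 63/17]
step 1: x' = [-75518/47941, -200717/95882], P' = [126222/47941 73736/47941; 73736/47941 50302/47941]
step 2: x' = [14378033/10101860, 737226/505093], P' = [6650597/2525465 776584/505093; 776584/505093 529229/505093]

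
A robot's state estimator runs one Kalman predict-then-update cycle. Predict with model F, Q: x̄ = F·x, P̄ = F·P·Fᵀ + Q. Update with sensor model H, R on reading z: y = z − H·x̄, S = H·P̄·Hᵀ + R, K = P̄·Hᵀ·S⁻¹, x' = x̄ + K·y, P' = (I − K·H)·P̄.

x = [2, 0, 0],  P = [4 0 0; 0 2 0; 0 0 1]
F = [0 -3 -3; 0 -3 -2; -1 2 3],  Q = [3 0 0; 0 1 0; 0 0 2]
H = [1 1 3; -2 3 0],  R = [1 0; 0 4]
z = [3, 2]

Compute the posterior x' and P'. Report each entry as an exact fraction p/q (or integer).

x̄ = F·x = [0, 0, -2]
P̄ = F·P·Fᵀ + Q = [30 24 -21; 24 23 -18; -21 -18 23]
y = z − H·x̄ = [9, 2]
S = H·P̄·Hᵀ + R = [75 -3; -3 43]
K = P̄·Hᵀ·S⁻¹ = [-117/1072 291/1072; -119/1608 259/536; 209/536 -135/536]
x' = x̄ + K·y = [-471/1072, 161/536, 539/536]
P' = (I − K·H)·P̄ = [27615/1072 9399/536 -7755/536; 9399/536 9917/804 -2675/268; -7755/536 -2675/268 2219/268]

x' = [-471/1072, 161/536, 539/536]
P' = [27615/1072 9399/536 -7755/536; 9399/536 9917/804 -2675/268; -7755/536 -2675/268 2219/268]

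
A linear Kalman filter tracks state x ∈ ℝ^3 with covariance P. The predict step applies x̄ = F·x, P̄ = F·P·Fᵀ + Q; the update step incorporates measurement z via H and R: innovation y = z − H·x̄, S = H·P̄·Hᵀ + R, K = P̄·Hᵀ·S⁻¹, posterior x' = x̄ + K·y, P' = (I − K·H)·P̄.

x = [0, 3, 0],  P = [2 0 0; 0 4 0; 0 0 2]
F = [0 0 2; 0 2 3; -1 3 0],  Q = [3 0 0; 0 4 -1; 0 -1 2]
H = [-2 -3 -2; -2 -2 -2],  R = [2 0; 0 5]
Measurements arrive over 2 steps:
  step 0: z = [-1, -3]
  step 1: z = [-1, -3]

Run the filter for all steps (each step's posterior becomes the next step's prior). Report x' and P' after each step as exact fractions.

step 0: x' = [-1103/498, -2279/2241, 39331/8964], P' = [618/83 182/249 -4187/498; 182/249 5086/2241 -8324/2241; -4187/498 -8324/2241 122287/8964]
step 1: x' = [110014754/169823651, -4013037/169823651, 24289552/169823651], P' = [1602766765/169823651 280229594/169823651 -1969364594/169823651; 280229594/169823651 432502190/169823651 -849822174/169823651; -1969364594/169823651 -849822174/169823651 3145602813/169823651]

step 0: x̄ = F·x = [0, 6, 9]
step 0: P̄ = F·P·Fᵀ + Q = [11 12 0; 12 38 23; 0 23 40]
step 0: y = z − H·x̄ = [35, 27]
step 0: S = H·P̄·Hᵀ + R = [968 782; 782 641]
step 0: K = P̄·Hᵀ·S⁻¹ = [-67/498 23/249; -943/2241 640/2241; 3023/8964 -2725/4482]
step 0: x' = x̄ + K·y = [-1103/498, -2279/2241, 39331/8964]
step 0: P' = (I − K·H)·P̄ = [618/83 182/249 -4187/498; 182/249 5086/2241 -8324/2241; -4187/498 -8324/2241 122287/8964]
step 1: x̄ = F·x = [39331/4482, 99761/8964, -1249/1494]
step 1: P̄ = F·P·Fᵀ + Q = [129010/2241 300269/4482 -4087/747; 300269/4482 818263/8964 4405/1494; -4087/747 4405/1494 6346/249]
step 1: y = z − H·x̄ = [432655/8964, 157483/4482]
step 1: S = H·P̄·Hᵀ + R = [17491543/8964 6882445/4482; 6882445/4482 2729812/2241]
step 1: K = P̄·Hᵀ·S⁻¹ = [-53746562/169823651 34547294/169823651; -79160705/169823651 54836156/169823651; 98495042/169823651 -130566418/169823651]
step 1: x' = x̄ + K·y = [110014754/169823651, -4013037/169823651, 24289552/169823651]
step 1: P' = (I − K·H)·P̄ = [1602766765/169823651 280229594/169823651 -1969364594/169823651; 280229594/169823651 432502190/169823651 -849822174/169823651; -1969364594/169823651 -849822174/169823651 3145602813/169823651]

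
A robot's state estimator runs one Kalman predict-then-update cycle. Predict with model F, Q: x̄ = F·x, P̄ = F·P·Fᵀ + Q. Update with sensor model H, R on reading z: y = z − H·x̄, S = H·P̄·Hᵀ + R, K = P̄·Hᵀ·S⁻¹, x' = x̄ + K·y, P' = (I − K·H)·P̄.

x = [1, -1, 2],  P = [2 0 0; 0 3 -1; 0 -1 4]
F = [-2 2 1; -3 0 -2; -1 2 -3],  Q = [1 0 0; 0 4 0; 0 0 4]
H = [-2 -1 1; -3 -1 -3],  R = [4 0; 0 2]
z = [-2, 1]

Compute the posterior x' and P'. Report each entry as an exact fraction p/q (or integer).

x̄ = F·x = [-2, -7, -9]
P̄ = F·P·Fᵀ + Q = [21 8 8; 8 38 34; 8 34 66]
y = z − H·x̄ = [-4, -39]
S = H·P̄·Hᵀ + R = [124 98; 98 1219]
K = P̄·Hᵀ·S⁻¹ = [-2618/8847 -479/8847; -2077/35388 -2297/17694; 929/2949 -694/2949]
x' = x̄ + K·y = [11459/8847, -30121/17694, -3191/2949]
P' = (I − K·H)·P̄ = [30326/8847 -60140/8847 -3320/2949; -60140/8847 137447/8847 5030/2949; -3320/2949 5030/2949 702/983]

x' = [11459/8847, -30121/17694, -3191/2949]
P' = [30326/8847 -60140/8847 -3320/2949; -60140/8847 137447/8847 5030/2949; -3320/2949 5030/2949 702/983]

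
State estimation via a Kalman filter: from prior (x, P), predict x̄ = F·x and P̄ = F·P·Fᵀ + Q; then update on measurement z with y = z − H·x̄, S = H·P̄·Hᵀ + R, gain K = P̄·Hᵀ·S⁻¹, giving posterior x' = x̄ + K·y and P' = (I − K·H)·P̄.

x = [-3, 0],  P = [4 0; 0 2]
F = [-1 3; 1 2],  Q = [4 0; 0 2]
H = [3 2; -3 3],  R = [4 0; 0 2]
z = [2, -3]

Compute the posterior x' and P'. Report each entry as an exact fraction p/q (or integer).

x̄ = F·x = [3, -3]
P̄ = F·P·Fᵀ + Q = [26 8; 8 14]
y = z − H·x̄ = [-1, 15]
S = H·P̄·Hᵀ + R = [390 -126; -126 218]
K = P̄·Hᵀ·S⁻¹ = [1711/8643 -384/2881; 3401/17286 1131/5762]
x' = x̄ + K·y = [6938/8643, -2182/8643]
P' = (I − K·H)·P̄ = [1676/8643 908/8643; 908/8643 2039/8643]

x' = [6938/8643, -2182/8643]
P' = [1676/8643 908/8643; 908/8643 2039/8643]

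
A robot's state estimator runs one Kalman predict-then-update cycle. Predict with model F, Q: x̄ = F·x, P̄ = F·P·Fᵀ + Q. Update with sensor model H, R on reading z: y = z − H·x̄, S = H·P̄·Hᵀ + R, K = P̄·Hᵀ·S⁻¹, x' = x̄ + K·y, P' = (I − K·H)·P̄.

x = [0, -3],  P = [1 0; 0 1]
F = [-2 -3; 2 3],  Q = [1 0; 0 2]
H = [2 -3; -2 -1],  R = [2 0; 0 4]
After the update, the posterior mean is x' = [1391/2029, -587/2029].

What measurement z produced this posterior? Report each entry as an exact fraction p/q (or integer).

x̄ = F·x = [9, -9]
P̄ = F·P·Fᵀ + Q = [14 -13; -13 15]
S = H·P̄·Hᵀ + R = [349 -63; -63 23]
K = P̄·Hᵀ·S⁻¹ = [298/2029 -507/2029; -470/2029 -317/2029]
x' − x̄ = [-16870/2029, 17674/2029] = K·y
y = (KᵀK)⁻¹·Kᵀ·(x' − x̄) = [-43, 8]
z = y + H·x̄ = [-43, 8] + [45, -9] = [2, -1]

z = [2, -1]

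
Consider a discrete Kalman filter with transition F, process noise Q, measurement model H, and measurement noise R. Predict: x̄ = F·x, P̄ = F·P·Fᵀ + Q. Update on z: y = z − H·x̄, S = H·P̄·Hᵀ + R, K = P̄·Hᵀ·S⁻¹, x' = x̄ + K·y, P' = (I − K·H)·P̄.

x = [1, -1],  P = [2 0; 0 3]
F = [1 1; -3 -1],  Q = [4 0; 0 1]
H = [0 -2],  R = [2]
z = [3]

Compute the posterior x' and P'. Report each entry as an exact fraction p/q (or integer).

x̄ = F·x = [0, -2]
P̄ = F·P·Fᵀ + Q = [9 -9; -9 22]
y = z − H·x̄ = [-1]
S = H·P̄·Hᵀ + R = [90]
K = P̄·Hᵀ·S⁻¹ = [1/5; -22/45]
x' = x̄ + K·y = [-1/5, -68/45]
P' = (I − K·H)·P̄ = [27/5 -1/5; -1/5 22/45]

x' = [-1/5, -68/45]
P' = [27/5 -1/5; -1/5 22/45]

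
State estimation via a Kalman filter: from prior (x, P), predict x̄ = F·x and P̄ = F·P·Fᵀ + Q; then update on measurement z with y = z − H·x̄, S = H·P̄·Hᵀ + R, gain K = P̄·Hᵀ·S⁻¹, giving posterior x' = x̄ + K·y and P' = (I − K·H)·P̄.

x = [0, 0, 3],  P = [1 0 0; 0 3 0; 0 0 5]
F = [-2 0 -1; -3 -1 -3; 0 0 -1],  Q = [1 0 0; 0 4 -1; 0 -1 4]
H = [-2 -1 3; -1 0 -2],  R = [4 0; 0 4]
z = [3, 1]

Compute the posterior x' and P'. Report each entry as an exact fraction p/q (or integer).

x̄ = F·x = [-3, -9, -3]
P̄ = F·P·Fᵀ + Q = [10 21 5; 21 61 14; 5 14 9]
y = z − H·x̄ = [-3, -8]
S = H·P̄·Hᵀ + R = [126 20; 20 70]
K = P̄·Hᵀ·S⁻¹ = [-71/421 -100/421; -329/842 -2477/4210; 67/842 -1479/4210]
x' = x̄ + K·y = [-250/421, -13139/4210, -1803/4210]
P' = (I − K·H)·P̄ = [364/421 -390/421 18/421; -390/421 17546/2105 3452/2105; 18/421 3452/2105 1434/2105]

x' = [-250/421, -13139/4210, -1803/4210]
P' = [364/421 -390/421 18/421; -390/421 17546/2105 3452/2105; 18/421 3452/2105 1434/2105]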